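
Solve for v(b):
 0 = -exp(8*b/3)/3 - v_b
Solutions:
 v(b) = C1 - exp(8*b/3)/8


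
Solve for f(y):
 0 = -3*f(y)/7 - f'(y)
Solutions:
 f(y) = C1*exp(-3*y/7)


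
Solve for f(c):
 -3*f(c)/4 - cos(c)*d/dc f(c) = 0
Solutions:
 f(c) = C1*(sin(c) - 1)^(3/8)/(sin(c) + 1)^(3/8)


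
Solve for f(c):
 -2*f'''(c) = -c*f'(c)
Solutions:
 f(c) = C1 + Integral(C2*airyai(2^(2/3)*c/2) + C3*airybi(2^(2/3)*c/2), c)


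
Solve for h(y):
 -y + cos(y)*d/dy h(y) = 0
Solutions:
 h(y) = C1 + Integral(y/cos(y), y)


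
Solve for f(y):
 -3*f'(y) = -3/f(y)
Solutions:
 f(y) = -sqrt(C1 + 2*y)
 f(y) = sqrt(C1 + 2*y)


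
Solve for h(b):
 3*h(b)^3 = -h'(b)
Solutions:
 h(b) = -sqrt(2)*sqrt(-1/(C1 - 3*b))/2
 h(b) = sqrt(2)*sqrt(-1/(C1 - 3*b))/2


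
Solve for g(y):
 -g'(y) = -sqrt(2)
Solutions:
 g(y) = C1 + sqrt(2)*y


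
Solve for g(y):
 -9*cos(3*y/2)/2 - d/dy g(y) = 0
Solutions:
 g(y) = C1 - 3*sin(3*y/2)


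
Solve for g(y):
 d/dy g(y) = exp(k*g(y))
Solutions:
 g(y) = Piecewise((log(-1/(C1*k + k*y))/k, Ne(k, 0)), (nan, True))
 g(y) = Piecewise((C1 + y, Eq(k, 0)), (nan, True))


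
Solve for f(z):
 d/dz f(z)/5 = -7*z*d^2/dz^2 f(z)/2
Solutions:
 f(z) = C1 + C2*z^(33/35)


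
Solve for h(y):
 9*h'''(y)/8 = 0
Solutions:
 h(y) = C1 + C2*y + C3*y^2


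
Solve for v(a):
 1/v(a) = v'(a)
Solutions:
 v(a) = -sqrt(C1 + 2*a)
 v(a) = sqrt(C1 + 2*a)


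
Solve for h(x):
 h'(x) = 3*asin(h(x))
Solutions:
 Integral(1/asin(_y), (_y, h(x))) = C1 + 3*x


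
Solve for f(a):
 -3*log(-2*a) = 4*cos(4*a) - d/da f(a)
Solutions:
 f(a) = C1 + 3*a*log(-a) - 3*a + 3*a*log(2) + sin(4*a)


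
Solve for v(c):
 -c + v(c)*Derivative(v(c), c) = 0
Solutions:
 v(c) = -sqrt(C1 + c^2)
 v(c) = sqrt(C1 + c^2)


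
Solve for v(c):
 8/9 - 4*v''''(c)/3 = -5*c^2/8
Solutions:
 v(c) = C1 + C2*c + C3*c^2 + C4*c^3 + c^6/768 + c^4/36


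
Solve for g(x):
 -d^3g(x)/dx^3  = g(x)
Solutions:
 g(x) = C3*exp(-x) + (C1*sin(sqrt(3)*x/2) + C2*cos(sqrt(3)*x/2))*exp(x/2)


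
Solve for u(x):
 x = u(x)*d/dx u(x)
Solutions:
 u(x) = -sqrt(C1 + x^2)
 u(x) = sqrt(C1 + x^2)


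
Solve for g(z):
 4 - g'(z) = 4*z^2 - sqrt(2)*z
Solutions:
 g(z) = C1 - 4*z^3/3 + sqrt(2)*z^2/2 + 4*z


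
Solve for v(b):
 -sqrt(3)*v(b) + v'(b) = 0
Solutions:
 v(b) = C1*exp(sqrt(3)*b)


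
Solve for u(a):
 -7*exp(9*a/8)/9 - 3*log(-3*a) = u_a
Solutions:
 u(a) = C1 - 3*a*log(-a) + 3*a*(1 - log(3)) - 56*exp(9*a/8)/81


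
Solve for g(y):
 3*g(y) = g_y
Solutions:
 g(y) = C1*exp(3*y)


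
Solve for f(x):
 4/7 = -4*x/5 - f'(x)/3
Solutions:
 f(x) = C1 - 6*x^2/5 - 12*x/7


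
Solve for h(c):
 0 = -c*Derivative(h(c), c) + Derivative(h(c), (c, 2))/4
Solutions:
 h(c) = C1 + C2*erfi(sqrt(2)*c)


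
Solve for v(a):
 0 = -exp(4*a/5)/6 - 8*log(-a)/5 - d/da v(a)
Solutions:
 v(a) = C1 - 8*a*log(-a)/5 + 8*a/5 - 5*exp(4*a/5)/24


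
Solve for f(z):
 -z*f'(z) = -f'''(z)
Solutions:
 f(z) = C1 + Integral(C2*airyai(z) + C3*airybi(z), z)


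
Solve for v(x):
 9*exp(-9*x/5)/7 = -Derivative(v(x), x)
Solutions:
 v(x) = C1 + 5*exp(-9*x/5)/7


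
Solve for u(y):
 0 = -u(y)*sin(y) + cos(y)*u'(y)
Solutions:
 u(y) = C1/cos(y)


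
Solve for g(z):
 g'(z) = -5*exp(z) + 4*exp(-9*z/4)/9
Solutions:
 g(z) = C1 - 5*exp(z) - 16*exp(-9*z/4)/81


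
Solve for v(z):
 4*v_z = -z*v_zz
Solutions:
 v(z) = C1 + C2/z^3


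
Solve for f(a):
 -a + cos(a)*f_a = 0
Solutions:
 f(a) = C1 + Integral(a/cos(a), a)


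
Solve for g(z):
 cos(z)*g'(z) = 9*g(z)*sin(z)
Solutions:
 g(z) = C1/cos(z)^9


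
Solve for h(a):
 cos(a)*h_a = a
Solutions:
 h(a) = C1 + Integral(a/cos(a), a)


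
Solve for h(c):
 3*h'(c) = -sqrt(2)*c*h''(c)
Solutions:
 h(c) = C1 + C2*c^(1 - 3*sqrt(2)/2)


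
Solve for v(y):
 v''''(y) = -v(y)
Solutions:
 v(y) = (C1*sin(sqrt(2)*y/2) + C2*cos(sqrt(2)*y/2))*exp(-sqrt(2)*y/2) + (C3*sin(sqrt(2)*y/2) + C4*cos(sqrt(2)*y/2))*exp(sqrt(2)*y/2)


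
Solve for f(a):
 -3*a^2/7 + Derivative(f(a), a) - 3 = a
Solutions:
 f(a) = C1 + a^3/7 + a^2/2 + 3*a


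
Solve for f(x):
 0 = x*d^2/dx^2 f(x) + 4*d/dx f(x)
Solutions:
 f(x) = C1 + C2/x^3


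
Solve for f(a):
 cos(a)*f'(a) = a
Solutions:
 f(a) = C1 + Integral(a/cos(a), a)


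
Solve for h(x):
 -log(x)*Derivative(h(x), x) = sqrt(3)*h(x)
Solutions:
 h(x) = C1*exp(-sqrt(3)*li(x))


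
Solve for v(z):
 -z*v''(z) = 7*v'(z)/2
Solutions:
 v(z) = C1 + C2/z^(5/2)


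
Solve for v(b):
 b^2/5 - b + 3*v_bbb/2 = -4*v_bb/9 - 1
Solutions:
 v(b) = C1 + C2*b + C3*exp(-8*b/27) - 3*b^4/80 + 141*b^3/160 - 12861*b^2/1280


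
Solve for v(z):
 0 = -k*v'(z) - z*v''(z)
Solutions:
 v(z) = C1 + z^(1 - re(k))*(C2*sin(log(z)*Abs(im(k))) + C3*cos(log(z)*im(k)))


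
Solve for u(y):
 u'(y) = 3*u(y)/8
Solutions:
 u(y) = C1*exp(3*y/8)


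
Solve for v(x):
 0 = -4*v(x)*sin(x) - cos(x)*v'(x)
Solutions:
 v(x) = C1*cos(x)^4


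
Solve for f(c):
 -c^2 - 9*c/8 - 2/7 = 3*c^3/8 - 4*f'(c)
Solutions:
 f(c) = C1 + 3*c^4/128 + c^3/12 + 9*c^2/64 + c/14


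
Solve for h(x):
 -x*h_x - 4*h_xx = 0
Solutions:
 h(x) = C1 + C2*erf(sqrt(2)*x/4)


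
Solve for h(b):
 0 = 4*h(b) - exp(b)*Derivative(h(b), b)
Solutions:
 h(b) = C1*exp(-4*exp(-b))


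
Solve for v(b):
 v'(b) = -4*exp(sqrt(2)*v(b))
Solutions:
 v(b) = sqrt(2)*(2*log(1/(C1 + 4*b)) - log(2))/4


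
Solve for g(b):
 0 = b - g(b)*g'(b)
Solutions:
 g(b) = -sqrt(C1 + b^2)
 g(b) = sqrt(C1 + b^2)


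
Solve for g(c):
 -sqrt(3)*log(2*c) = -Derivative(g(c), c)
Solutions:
 g(c) = C1 + sqrt(3)*c*log(c) - sqrt(3)*c + sqrt(3)*c*log(2)


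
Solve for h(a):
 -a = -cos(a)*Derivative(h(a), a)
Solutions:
 h(a) = C1 + Integral(a/cos(a), a)


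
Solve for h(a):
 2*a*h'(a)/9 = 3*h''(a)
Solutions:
 h(a) = C1 + C2*erfi(sqrt(3)*a/9)


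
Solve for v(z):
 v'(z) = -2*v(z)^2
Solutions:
 v(z) = 1/(C1 + 2*z)


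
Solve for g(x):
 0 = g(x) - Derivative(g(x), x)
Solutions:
 g(x) = C1*exp(x)


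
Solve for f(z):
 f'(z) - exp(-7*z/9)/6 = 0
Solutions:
 f(z) = C1 - 3*exp(-7*z/9)/14


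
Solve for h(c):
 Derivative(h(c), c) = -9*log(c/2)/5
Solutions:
 h(c) = C1 - 9*c*log(c)/5 + 9*c*log(2)/5 + 9*c/5


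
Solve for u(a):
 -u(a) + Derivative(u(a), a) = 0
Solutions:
 u(a) = C1*exp(a)


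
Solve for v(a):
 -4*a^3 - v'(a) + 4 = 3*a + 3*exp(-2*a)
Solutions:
 v(a) = C1 - a^4 - 3*a^2/2 + 4*a + 3*exp(-2*a)/2


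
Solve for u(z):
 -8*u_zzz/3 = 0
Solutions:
 u(z) = C1 + C2*z + C3*z^2


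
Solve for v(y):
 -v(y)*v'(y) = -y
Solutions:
 v(y) = -sqrt(C1 + y^2)
 v(y) = sqrt(C1 + y^2)


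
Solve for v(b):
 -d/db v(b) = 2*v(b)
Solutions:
 v(b) = C1*exp(-2*b)


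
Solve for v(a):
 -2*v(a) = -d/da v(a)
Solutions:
 v(a) = C1*exp(2*a)


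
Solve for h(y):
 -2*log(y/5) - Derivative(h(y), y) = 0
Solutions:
 h(y) = C1 - 2*y*log(y) + 2*y + y*log(25)


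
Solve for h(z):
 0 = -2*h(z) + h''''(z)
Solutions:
 h(z) = C1*exp(-2^(1/4)*z) + C2*exp(2^(1/4)*z) + C3*sin(2^(1/4)*z) + C4*cos(2^(1/4)*z)


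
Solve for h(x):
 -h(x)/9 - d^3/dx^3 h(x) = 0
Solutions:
 h(x) = C3*exp(-3^(1/3)*x/3) + (C1*sin(3^(5/6)*x/6) + C2*cos(3^(5/6)*x/6))*exp(3^(1/3)*x/6)


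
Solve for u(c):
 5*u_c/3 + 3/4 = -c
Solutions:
 u(c) = C1 - 3*c^2/10 - 9*c/20


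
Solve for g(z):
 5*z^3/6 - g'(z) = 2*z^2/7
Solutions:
 g(z) = C1 + 5*z^4/24 - 2*z^3/21


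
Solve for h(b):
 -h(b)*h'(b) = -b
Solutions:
 h(b) = -sqrt(C1 + b^2)
 h(b) = sqrt(C1 + b^2)


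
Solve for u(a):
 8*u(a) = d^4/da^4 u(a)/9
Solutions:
 u(a) = C1*exp(-2^(3/4)*sqrt(3)*a) + C2*exp(2^(3/4)*sqrt(3)*a) + C3*sin(2^(3/4)*sqrt(3)*a) + C4*cos(2^(3/4)*sqrt(3)*a)


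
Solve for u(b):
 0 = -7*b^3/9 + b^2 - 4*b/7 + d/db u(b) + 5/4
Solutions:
 u(b) = C1 + 7*b^4/36 - b^3/3 + 2*b^2/7 - 5*b/4


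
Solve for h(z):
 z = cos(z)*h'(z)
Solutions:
 h(z) = C1 + Integral(z/cos(z), z)


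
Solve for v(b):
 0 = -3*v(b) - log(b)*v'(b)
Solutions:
 v(b) = C1*exp(-3*li(b))


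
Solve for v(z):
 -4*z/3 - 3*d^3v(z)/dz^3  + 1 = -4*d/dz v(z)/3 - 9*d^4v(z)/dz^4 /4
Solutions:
 v(z) = C1 + C2*exp(z*(4/(3*sqrt(33) + 19)^(1/3) + (3*sqrt(33) + 19)^(1/3) + 4)/9)*sin(sqrt(3)*z*(-(3*sqrt(33) + 19)^(1/3) + 4/(3*sqrt(33) + 19)^(1/3))/9) + C3*exp(z*(4/(3*sqrt(33) + 19)^(1/3) + (3*sqrt(33) + 19)^(1/3) + 4)/9)*cos(sqrt(3)*z*(-(3*sqrt(33) + 19)^(1/3) + 4/(3*sqrt(33) + 19)^(1/3))/9) + C4*exp(2*z*(-(3*sqrt(33) + 19)^(1/3) - 4/(3*sqrt(33) + 19)^(1/3) + 2)/9) + z^2/2 - 3*z/4


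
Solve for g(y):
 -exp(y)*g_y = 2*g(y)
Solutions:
 g(y) = C1*exp(2*exp(-y))


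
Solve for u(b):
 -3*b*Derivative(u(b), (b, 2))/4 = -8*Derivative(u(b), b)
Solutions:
 u(b) = C1 + C2*b^(35/3)


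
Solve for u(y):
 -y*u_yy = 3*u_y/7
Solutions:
 u(y) = C1 + C2*y^(4/7)


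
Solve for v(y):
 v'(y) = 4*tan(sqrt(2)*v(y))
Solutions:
 v(y) = sqrt(2)*(pi - asin(C1*exp(4*sqrt(2)*y)))/2
 v(y) = sqrt(2)*asin(C1*exp(4*sqrt(2)*y))/2


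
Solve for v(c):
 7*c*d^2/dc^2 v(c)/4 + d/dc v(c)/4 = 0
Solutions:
 v(c) = C1 + C2*c^(6/7)


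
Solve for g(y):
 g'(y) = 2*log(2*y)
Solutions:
 g(y) = C1 + 2*y*log(y) - 2*y + y*log(4)


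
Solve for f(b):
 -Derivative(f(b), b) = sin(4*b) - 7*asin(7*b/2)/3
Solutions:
 f(b) = C1 + 7*b*asin(7*b/2)/3 + sqrt(4 - 49*b^2)/3 + cos(4*b)/4


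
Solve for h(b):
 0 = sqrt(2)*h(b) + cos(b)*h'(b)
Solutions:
 h(b) = C1*(sin(b) - 1)^(sqrt(2)/2)/(sin(b) + 1)^(sqrt(2)/2)


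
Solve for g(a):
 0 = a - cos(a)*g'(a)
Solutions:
 g(a) = C1 + Integral(a/cos(a), a)


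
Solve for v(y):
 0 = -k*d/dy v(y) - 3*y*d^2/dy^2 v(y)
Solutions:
 v(y) = C1 + y^(1 - re(k)/3)*(C2*sin(log(y)*Abs(im(k))/3) + C3*cos(log(y)*im(k)/3))


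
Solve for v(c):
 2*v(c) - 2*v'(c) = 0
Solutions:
 v(c) = C1*exp(c)


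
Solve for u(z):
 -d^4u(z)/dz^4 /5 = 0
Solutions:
 u(z) = C1 + C2*z + C3*z^2 + C4*z^3


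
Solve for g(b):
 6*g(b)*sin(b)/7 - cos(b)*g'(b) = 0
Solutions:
 g(b) = C1/cos(b)^(6/7)


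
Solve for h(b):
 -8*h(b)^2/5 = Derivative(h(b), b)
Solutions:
 h(b) = 5/(C1 + 8*b)


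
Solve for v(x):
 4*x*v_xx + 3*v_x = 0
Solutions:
 v(x) = C1 + C2*x^(1/4)


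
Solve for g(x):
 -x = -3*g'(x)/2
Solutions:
 g(x) = C1 + x^2/3


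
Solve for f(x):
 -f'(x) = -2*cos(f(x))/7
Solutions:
 -2*x/7 - log(sin(f(x)) - 1)/2 + log(sin(f(x)) + 1)/2 = C1


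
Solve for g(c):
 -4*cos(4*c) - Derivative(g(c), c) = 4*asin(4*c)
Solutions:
 g(c) = C1 - 4*c*asin(4*c) - sqrt(1 - 16*c^2) - sin(4*c)


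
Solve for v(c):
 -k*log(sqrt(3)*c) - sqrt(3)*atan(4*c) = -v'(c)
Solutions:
 v(c) = C1 + c*k*(log(c) - 1) + c*k*log(3)/2 + sqrt(3)*(c*atan(4*c) - log(16*c^2 + 1)/8)


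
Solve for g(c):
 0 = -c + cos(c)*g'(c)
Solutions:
 g(c) = C1 + Integral(c/cos(c), c)


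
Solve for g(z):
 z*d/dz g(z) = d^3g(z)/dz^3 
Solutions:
 g(z) = C1 + Integral(C2*airyai(z) + C3*airybi(z), z)


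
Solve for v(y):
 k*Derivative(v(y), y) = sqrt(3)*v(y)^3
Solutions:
 v(y) = -sqrt(2)*sqrt(-k/(C1*k + sqrt(3)*y))/2
 v(y) = sqrt(2)*sqrt(-k/(C1*k + sqrt(3)*y))/2


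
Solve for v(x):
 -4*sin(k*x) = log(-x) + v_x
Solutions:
 v(x) = C1 - x*log(-x) + x - 4*Piecewise((-cos(k*x)/k, Ne(k, 0)), (0, True))


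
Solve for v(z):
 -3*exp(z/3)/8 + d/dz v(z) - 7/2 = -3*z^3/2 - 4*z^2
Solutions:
 v(z) = C1 - 3*z^4/8 - 4*z^3/3 + 7*z/2 + 9*exp(z/3)/8


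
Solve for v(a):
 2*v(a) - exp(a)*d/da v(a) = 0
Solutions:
 v(a) = C1*exp(-2*exp(-a))


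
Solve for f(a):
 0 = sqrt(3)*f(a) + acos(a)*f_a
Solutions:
 f(a) = C1*exp(-sqrt(3)*Integral(1/acos(a), a))


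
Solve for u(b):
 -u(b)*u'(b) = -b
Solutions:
 u(b) = -sqrt(C1 + b^2)
 u(b) = sqrt(C1 + b^2)


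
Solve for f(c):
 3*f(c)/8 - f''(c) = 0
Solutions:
 f(c) = C1*exp(-sqrt(6)*c/4) + C2*exp(sqrt(6)*c/4)


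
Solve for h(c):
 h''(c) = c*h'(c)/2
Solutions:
 h(c) = C1 + C2*erfi(c/2)


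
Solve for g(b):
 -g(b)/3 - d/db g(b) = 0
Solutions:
 g(b) = C1*exp(-b/3)


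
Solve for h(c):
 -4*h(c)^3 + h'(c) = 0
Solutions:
 h(c) = -sqrt(2)*sqrt(-1/(C1 + 4*c))/2
 h(c) = sqrt(2)*sqrt(-1/(C1 + 4*c))/2


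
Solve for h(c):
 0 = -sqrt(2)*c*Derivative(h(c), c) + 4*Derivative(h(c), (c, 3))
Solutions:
 h(c) = C1 + Integral(C2*airyai(sqrt(2)*c/2) + C3*airybi(sqrt(2)*c/2), c)


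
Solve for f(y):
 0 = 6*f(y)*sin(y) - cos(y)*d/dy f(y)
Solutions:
 f(y) = C1/cos(y)^6


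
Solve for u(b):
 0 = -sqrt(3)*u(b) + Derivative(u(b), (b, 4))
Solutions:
 u(b) = C1*exp(-3^(1/8)*b) + C2*exp(3^(1/8)*b) + C3*sin(3^(1/8)*b) + C4*cos(3^(1/8)*b)


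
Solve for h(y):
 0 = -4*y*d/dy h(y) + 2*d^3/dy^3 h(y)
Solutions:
 h(y) = C1 + Integral(C2*airyai(2^(1/3)*y) + C3*airybi(2^(1/3)*y), y)


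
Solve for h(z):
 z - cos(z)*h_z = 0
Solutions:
 h(z) = C1 + Integral(z/cos(z), z)


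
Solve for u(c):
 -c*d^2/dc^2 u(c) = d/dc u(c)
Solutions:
 u(c) = C1 + C2*log(c)


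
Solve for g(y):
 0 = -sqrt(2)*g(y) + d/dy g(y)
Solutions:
 g(y) = C1*exp(sqrt(2)*y)


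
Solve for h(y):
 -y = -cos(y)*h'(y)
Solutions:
 h(y) = C1 + Integral(y/cos(y), y)


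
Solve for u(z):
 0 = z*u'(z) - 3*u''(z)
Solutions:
 u(z) = C1 + C2*erfi(sqrt(6)*z/6)


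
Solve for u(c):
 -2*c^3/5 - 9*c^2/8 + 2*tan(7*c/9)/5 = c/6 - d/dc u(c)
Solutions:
 u(c) = C1 + c^4/10 + 3*c^3/8 + c^2/12 + 18*log(cos(7*c/9))/35


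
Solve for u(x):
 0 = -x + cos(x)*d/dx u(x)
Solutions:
 u(x) = C1 + Integral(x/cos(x), x)


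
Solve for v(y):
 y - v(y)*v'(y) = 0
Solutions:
 v(y) = -sqrt(C1 + y^2)
 v(y) = sqrt(C1 + y^2)


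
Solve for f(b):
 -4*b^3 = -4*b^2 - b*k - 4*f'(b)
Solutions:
 f(b) = C1 + b^4/4 - b^3/3 - b^2*k/8


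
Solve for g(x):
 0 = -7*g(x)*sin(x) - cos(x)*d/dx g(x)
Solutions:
 g(x) = C1*cos(x)^7


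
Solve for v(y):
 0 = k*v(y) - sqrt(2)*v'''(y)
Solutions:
 v(y) = C1*exp(2^(5/6)*k^(1/3)*y/2) + C2*exp(2^(5/6)*k^(1/3)*y*(-1 + sqrt(3)*I)/4) + C3*exp(-2^(5/6)*k^(1/3)*y*(1 + sqrt(3)*I)/4)


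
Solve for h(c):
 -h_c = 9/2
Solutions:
 h(c) = C1 - 9*c/2


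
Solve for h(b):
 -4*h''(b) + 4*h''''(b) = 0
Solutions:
 h(b) = C1 + C2*b + C3*exp(-b) + C4*exp(b)


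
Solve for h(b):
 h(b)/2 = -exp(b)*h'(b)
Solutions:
 h(b) = C1*exp(exp(-b)/2)


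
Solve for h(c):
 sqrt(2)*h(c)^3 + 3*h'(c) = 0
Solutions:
 h(c) = -sqrt(6)*sqrt(-1/(C1 - sqrt(2)*c))/2
 h(c) = sqrt(6)*sqrt(-1/(C1 - sqrt(2)*c))/2


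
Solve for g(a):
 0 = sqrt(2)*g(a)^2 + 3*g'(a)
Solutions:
 g(a) = 3/(C1 + sqrt(2)*a)


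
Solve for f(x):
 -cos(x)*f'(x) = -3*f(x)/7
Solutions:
 f(x) = C1*(sin(x) + 1)^(3/14)/(sin(x) - 1)^(3/14)


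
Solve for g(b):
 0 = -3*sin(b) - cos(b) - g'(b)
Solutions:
 g(b) = C1 - sin(b) + 3*cos(b)


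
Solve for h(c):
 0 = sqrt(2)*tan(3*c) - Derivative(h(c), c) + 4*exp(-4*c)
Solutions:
 h(c) = C1 + sqrt(2)*log(tan(3*c)^2 + 1)/6 - exp(-4*c)


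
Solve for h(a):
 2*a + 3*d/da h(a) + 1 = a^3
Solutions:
 h(a) = C1 + a^4/12 - a^2/3 - a/3


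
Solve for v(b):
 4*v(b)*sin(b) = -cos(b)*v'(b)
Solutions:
 v(b) = C1*cos(b)^4


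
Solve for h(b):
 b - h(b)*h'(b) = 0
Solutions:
 h(b) = -sqrt(C1 + b^2)
 h(b) = sqrt(C1 + b^2)


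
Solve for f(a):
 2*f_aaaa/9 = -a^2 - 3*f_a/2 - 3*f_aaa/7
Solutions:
 f(a) = C1 + C2*exp(3*a*(-6 + 9/(7*sqrt(2779) + 370)^(1/3) + (7*sqrt(2779) + 370)^(1/3))/28)*sin(3*sqrt(3)*a*(-(7*sqrt(2779) + 370)^(1/3) + 9/(7*sqrt(2779) + 370)^(1/3))/28) + C3*exp(3*a*(-6 + 9/(7*sqrt(2779) + 370)^(1/3) + (7*sqrt(2779) + 370)^(1/3))/28)*cos(3*sqrt(3)*a*(-(7*sqrt(2779) + 370)^(1/3) + 9/(7*sqrt(2779) + 370)^(1/3))/28) + C4*exp(-3*a*(9/(7*sqrt(2779) + 370)^(1/3) + 3 + (7*sqrt(2779) + 370)^(1/3))/14) - 2*a^3/9 + 8*a/21


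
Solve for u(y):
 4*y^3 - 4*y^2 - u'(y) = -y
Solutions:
 u(y) = C1 + y^4 - 4*y^3/3 + y^2/2


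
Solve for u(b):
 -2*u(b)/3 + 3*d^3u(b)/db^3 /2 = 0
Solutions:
 u(b) = C3*exp(2^(2/3)*3^(1/3)*b/3) + (C1*sin(2^(2/3)*3^(5/6)*b/6) + C2*cos(2^(2/3)*3^(5/6)*b/6))*exp(-2^(2/3)*3^(1/3)*b/6)


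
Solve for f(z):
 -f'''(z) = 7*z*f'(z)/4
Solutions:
 f(z) = C1 + Integral(C2*airyai(-14^(1/3)*z/2) + C3*airybi(-14^(1/3)*z/2), z)


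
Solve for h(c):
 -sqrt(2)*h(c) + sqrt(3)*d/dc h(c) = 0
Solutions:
 h(c) = C1*exp(sqrt(6)*c/3)


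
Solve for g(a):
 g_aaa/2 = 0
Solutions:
 g(a) = C1 + C2*a + C3*a^2


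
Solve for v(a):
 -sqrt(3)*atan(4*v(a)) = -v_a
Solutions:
 Integral(1/atan(4*_y), (_y, v(a))) = C1 + sqrt(3)*a


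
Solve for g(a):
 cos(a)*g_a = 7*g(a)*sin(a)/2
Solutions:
 g(a) = C1/cos(a)^(7/2)


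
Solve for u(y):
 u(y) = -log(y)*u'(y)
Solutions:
 u(y) = C1*exp(-li(y))


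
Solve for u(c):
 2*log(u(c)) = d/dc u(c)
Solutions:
 li(u(c)) = C1 + 2*c


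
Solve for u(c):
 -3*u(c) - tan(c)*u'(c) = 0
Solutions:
 u(c) = C1/sin(c)^3


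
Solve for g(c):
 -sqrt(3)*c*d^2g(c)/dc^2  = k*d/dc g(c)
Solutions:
 g(c) = C1 + c^(-sqrt(3)*re(k)/3 + 1)*(C2*sin(sqrt(3)*log(c)*Abs(im(k))/3) + C3*cos(sqrt(3)*log(c)*im(k)/3))


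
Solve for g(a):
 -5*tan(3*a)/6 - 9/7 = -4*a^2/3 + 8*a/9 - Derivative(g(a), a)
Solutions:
 g(a) = C1 - 4*a^3/9 + 4*a^2/9 + 9*a/7 - 5*log(cos(3*a))/18


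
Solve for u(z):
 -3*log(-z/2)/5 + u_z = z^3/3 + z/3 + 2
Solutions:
 u(z) = C1 + z^4/12 + z^2/6 + 3*z*log(-z)/5 + z*(7 - 3*log(2))/5


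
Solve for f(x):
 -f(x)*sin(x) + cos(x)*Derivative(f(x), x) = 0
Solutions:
 f(x) = C1/cos(x)


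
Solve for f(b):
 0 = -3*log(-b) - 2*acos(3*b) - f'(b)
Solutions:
 f(b) = C1 - 3*b*log(-b) - 2*b*acos(3*b) + 3*b + 2*sqrt(1 - 9*b^2)/3


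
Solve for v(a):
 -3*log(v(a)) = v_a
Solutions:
 li(v(a)) = C1 - 3*a


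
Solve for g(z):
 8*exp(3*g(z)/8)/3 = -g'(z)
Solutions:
 g(z) = 8*log((-1 - sqrt(3)*I)*(1/(C1 + 8*z))^(1/3))
 g(z) = 8*log((-1 + sqrt(3)*I)*(1/(C1 + 8*z))^(1/3))
 g(z) = 8*log(1/(C1 + 8*z))/3 + 8*log(2)


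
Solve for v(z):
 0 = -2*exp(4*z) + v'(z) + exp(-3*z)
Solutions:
 v(z) = C1 + exp(4*z)/2 + exp(-3*z)/3


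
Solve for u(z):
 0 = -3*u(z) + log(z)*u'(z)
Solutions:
 u(z) = C1*exp(3*li(z))


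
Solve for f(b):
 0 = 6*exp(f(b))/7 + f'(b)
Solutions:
 f(b) = log(1/(C1 + 6*b)) + log(7)


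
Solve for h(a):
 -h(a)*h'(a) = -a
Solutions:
 h(a) = -sqrt(C1 + a^2)
 h(a) = sqrt(C1 + a^2)


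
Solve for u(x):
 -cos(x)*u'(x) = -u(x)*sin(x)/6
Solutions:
 u(x) = C1/cos(x)^(1/6)


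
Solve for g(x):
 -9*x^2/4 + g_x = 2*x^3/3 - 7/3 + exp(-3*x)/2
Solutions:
 g(x) = C1 + x^4/6 + 3*x^3/4 - 7*x/3 - exp(-3*x)/6


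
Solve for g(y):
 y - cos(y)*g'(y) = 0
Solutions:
 g(y) = C1 + Integral(y/cos(y), y)


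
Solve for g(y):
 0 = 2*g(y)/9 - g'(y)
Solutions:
 g(y) = C1*exp(2*y/9)


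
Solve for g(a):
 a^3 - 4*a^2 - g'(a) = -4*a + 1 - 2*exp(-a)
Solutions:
 g(a) = C1 + a^4/4 - 4*a^3/3 + 2*a^2 - a - 2*exp(-a)


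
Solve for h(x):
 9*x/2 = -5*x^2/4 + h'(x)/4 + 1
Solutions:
 h(x) = C1 + 5*x^3/3 + 9*x^2 - 4*x


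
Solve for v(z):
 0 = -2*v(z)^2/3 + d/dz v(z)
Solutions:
 v(z) = -3/(C1 + 2*z)


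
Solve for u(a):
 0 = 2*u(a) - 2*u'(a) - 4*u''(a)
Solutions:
 u(a) = C1*exp(-a) + C2*exp(a/2)


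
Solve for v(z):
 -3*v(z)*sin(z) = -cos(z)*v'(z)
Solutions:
 v(z) = C1/cos(z)^3


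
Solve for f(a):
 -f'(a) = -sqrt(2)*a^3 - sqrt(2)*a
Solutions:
 f(a) = C1 + sqrt(2)*a^4/4 + sqrt(2)*a^2/2


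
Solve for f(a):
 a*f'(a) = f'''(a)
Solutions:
 f(a) = C1 + Integral(C2*airyai(a) + C3*airybi(a), a)


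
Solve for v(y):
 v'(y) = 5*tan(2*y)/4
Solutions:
 v(y) = C1 - 5*log(cos(2*y))/8


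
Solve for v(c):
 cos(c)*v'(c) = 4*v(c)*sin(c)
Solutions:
 v(c) = C1/cos(c)^4


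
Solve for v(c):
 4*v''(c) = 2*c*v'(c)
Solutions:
 v(c) = C1 + C2*erfi(c/2)


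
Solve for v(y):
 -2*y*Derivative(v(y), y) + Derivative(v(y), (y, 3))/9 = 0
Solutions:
 v(y) = C1 + Integral(C2*airyai(18^(1/3)*y) + C3*airybi(18^(1/3)*y), y)


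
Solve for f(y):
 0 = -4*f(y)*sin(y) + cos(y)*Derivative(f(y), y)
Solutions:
 f(y) = C1/cos(y)^4


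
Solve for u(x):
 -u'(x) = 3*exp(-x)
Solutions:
 u(x) = C1 + 3*exp(-x)


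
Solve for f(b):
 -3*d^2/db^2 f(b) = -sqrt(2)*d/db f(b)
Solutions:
 f(b) = C1 + C2*exp(sqrt(2)*b/3)


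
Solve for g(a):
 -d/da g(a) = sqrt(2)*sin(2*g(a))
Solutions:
 g(a) = pi - acos((-C1 - exp(4*sqrt(2)*a))/(C1 - exp(4*sqrt(2)*a)))/2
 g(a) = acos((-C1 - exp(4*sqrt(2)*a))/(C1 - exp(4*sqrt(2)*a)))/2


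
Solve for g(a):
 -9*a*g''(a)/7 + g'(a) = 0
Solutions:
 g(a) = C1 + C2*a^(16/9)


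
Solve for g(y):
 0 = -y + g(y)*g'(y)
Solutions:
 g(y) = -sqrt(C1 + y^2)
 g(y) = sqrt(C1 + y^2)


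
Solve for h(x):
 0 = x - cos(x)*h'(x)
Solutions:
 h(x) = C1 + Integral(x/cos(x), x)


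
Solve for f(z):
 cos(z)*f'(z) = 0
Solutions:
 f(z) = C1


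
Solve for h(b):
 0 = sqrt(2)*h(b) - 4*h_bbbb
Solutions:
 h(b) = C1*exp(-2^(5/8)*b/2) + C2*exp(2^(5/8)*b/2) + C3*sin(2^(5/8)*b/2) + C4*cos(2^(5/8)*b/2)


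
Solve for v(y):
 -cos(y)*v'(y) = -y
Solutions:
 v(y) = C1 + Integral(y/cos(y), y)


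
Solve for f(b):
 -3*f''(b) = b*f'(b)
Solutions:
 f(b) = C1 + C2*erf(sqrt(6)*b/6)


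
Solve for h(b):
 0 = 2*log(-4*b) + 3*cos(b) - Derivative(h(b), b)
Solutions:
 h(b) = C1 + 2*b*log(-b) - 2*b + 4*b*log(2) + 3*sin(b)


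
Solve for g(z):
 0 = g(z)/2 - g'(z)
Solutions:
 g(z) = C1*exp(z/2)


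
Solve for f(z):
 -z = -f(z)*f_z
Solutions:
 f(z) = -sqrt(C1 + z^2)
 f(z) = sqrt(C1 + z^2)


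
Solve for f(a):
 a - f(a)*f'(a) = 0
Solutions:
 f(a) = -sqrt(C1 + a^2)
 f(a) = sqrt(C1 + a^2)


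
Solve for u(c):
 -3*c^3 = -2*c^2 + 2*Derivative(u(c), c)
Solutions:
 u(c) = C1 - 3*c^4/8 + c^3/3


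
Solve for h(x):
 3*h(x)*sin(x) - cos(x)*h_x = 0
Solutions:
 h(x) = C1/cos(x)^3


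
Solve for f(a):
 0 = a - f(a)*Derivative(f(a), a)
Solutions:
 f(a) = -sqrt(C1 + a^2)
 f(a) = sqrt(C1 + a^2)


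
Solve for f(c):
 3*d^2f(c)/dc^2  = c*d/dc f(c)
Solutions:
 f(c) = C1 + C2*erfi(sqrt(6)*c/6)


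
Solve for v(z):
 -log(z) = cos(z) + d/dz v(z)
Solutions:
 v(z) = C1 - z*log(z) + z - sin(z)


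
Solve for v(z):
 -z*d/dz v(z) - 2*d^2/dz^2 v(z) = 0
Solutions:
 v(z) = C1 + C2*erf(z/2)


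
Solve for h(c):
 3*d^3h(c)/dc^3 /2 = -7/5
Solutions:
 h(c) = C1 + C2*c + C3*c^2 - 7*c^3/45


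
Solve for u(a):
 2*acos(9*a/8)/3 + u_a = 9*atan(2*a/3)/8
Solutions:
 u(a) = C1 - 2*a*acos(9*a/8)/3 + 9*a*atan(2*a/3)/8 + 2*sqrt(64 - 81*a^2)/27 - 27*log(4*a^2 + 9)/32


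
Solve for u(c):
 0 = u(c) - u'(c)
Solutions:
 u(c) = C1*exp(c)


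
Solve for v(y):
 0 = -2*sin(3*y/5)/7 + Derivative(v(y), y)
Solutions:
 v(y) = C1 - 10*cos(3*y/5)/21


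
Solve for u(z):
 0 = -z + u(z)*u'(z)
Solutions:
 u(z) = -sqrt(C1 + z^2)
 u(z) = sqrt(C1 + z^2)


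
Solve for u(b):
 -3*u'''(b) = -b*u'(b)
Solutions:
 u(b) = C1 + Integral(C2*airyai(3^(2/3)*b/3) + C3*airybi(3^(2/3)*b/3), b)


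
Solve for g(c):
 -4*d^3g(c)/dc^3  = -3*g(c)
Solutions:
 g(c) = C3*exp(6^(1/3)*c/2) + (C1*sin(2^(1/3)*3^(5/6)*c/4) + C2*cos(2^(1/3)*3^(5/6)*c/4))*exp(-6^(1/3)*c/4)


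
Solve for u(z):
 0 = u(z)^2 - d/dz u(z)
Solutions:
 u(z) = -1/(C1 + z)


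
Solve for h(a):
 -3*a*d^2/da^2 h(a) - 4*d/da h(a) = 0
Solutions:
 h(a) = C1 + C2/a^(1/3)


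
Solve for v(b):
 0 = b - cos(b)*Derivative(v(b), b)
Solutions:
 v(b) = C1 + Integral(b/cos(b), b)


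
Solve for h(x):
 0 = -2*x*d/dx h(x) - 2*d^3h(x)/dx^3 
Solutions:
 h(x) = C1 + Integral(C2*airyai(-x) + C3*airybi(-x), x)


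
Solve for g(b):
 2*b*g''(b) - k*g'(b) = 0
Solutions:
 g(b) = C1 + b^(re(k)/2 + 1)*(C2*sin(log(b)*Abs(im(k))/2) + C3*cos(log(b)*im(k)/2))


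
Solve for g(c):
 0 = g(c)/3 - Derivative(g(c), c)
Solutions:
 g(c) = C1*exp(c/3)


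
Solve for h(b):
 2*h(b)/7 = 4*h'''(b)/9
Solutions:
 h(b) = C3*exp(42^(2/3)*b/14) + (C1*sin(3*14^(2/3)*3^(1/6)*b/28) + C2*cos(3*14^(2/3)*3^(1/6)*b/28))*exp(-42^(2/3)*b/28)


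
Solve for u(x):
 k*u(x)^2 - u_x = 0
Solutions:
 u(x) = -1/(C1 + k*x)


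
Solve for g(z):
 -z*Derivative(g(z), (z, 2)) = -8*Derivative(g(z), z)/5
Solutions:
 g(z) = C1 + C2*z^(13/5)


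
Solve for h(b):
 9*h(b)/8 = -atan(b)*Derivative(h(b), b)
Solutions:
 h(b) = C1*exp(-9*Integral(1/atan(b), b)/8)


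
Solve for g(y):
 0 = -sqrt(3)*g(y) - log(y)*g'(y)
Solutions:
 g(y) = C1*exp(-sqrt(3)*li(y))


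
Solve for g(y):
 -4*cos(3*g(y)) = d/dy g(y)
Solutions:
 g(y) = -asin((C1 + exp(24*y))/(C1 - exp(24*y)))/3 + pi/3
 g(y) = asin((C1 + exp(24*y))/(C1 - exp(24*y)))/3


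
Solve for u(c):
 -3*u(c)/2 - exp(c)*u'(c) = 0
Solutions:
 u(c) = C1*exp(3*exp(-c)/2)


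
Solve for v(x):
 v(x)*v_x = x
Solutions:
 v(x) = -sqrt(C1 + x^2)
 v(x) = sqrt(C1 + x^2)


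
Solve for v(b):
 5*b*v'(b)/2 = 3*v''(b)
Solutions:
 v(b) = C1 + C2*erfi(sqrt(15)*b/6)


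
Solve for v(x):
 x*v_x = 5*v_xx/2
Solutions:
 v(x) = C1 + C2*erfi(sqrt(5)*x/5)


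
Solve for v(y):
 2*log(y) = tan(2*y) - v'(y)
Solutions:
 v(y) = C1 - 2*y*log(y) + 2*y - log(cos(2*y))/2


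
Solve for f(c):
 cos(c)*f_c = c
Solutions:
 f(c) = C1 + Integral(c/cos(c), c)


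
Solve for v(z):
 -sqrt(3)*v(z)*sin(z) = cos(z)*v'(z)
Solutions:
 v(z) = C1*cos(z)^(sqrt(3))


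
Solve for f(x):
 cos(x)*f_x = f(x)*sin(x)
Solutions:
 f(x) = C1/cos(x)


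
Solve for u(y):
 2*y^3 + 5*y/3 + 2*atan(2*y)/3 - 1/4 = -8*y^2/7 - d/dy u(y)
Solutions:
 u(y) = C1 - y^4/2 - 8*y^3/21 - 5*y^2/6 - 2*y*atan(2*y)/3 + y/4 + log(4*y^2 + 1)/6


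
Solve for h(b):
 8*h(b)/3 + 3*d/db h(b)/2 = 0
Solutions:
 h(b) = C1*exp(-16*b/9)


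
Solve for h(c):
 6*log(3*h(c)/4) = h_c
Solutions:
 Integral(1/(-log(_y) - log(3) + 2*log(2)), (_y, h(c)))/6 = C1 - c


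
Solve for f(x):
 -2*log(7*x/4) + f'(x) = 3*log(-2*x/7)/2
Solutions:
 f(x) = C1 + 7*x*log(x)/2 + x*(-7/2 - 3*log(2) + log(14)/2 + 3*I*pi/2)


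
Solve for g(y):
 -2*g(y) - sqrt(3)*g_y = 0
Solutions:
 g(y) = C1*exp(-2*sqrt(3)*y/3)


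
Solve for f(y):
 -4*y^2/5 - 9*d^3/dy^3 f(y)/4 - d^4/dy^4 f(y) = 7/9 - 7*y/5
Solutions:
 f(y) = C1 + C2*y + C3*y^2 + C4*exp(-9*y/4) - 4*y^5/675 + 19*y^4/486 - 278*y^3/2187


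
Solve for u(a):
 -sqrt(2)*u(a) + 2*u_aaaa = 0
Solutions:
 u(a) = C1*exp(-2^(7/8)*a/2) + C2*exp(2^(7/8)*a/2) + C3*sin(2^(7/8)*a/2) + C4*cos(2^(7/8)*a/2)


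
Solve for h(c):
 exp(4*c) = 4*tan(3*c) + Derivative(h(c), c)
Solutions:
 h(c) = C1 + exp(4*c)/4 + 4*log(cos(3*c))/3


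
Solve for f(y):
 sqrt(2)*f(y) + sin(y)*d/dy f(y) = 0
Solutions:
 f(y) = C1*(cos(y) + 1)^(sqrt(2)/2)/(cos(y) - 1)^(sqrt(2)/2)


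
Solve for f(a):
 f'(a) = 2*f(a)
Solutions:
 f(a) = C1*exp(2*a)


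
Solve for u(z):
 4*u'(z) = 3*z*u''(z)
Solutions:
 u(z) = C1 + C2*z^(7/3)


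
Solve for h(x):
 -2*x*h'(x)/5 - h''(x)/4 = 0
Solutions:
 h(x) = C1 + C2*erf(2*sqrt(5)*x/5)


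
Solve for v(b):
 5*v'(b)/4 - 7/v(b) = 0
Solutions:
 v(b) = -sqrt(C1 + 280*b)/5
 v(b) = sqrt(C1 + 280*b)/5


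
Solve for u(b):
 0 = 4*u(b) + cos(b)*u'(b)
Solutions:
 u(b) = C1*(sin(b)^2 - 2*sin(b) + 1)/(sin(b)^2 + 2*sin(b) + 1)


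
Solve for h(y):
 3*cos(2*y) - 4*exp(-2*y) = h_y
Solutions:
 h(y) = C1 + 3*sin(2*y)/2 + 2*exp(-2*y)


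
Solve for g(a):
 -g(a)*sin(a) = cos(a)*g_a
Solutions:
 g(a) = C1*cos(a)


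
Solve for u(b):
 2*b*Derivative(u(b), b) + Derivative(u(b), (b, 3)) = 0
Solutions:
 u(b) = C1 + Integral(C2*airyai(-2^(1/3)*b) + C3*airybi(-2^(1/3)*b), b)


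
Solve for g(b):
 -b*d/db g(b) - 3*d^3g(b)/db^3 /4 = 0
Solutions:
 g(b) = C1 + Integral(C2*airyai(-6^(2/3)*b/3) + C3*airybi(-6^(2/3)*b/3), b)


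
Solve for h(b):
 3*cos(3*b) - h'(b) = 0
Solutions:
 h(b) = C1 + sin(3*b)


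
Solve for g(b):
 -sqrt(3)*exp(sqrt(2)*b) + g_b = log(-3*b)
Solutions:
 g(b) = C1 + b*log(-b) + b*(-1 + log(3)) + sqrt(6)*exp(sqrt(2)*b)/2


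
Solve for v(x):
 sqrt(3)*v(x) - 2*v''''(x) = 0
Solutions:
 v(x) = C1*exp(-2^(3/4)*3^(1/8)*x/2) + C2*exp(2^(3/4)*3^(1/8)*x/2) + C3*sin(2^(3/4)*3^(1/8)*x/2) + C4*cos(2^(3/4)*3^(1/8)*x/2)


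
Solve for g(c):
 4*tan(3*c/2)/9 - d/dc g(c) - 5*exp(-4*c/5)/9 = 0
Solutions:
 g(c) = C1 + 4*log(tan(3*c/2)^2 + 1)/27 + 25*exp(-4*c/5)/36


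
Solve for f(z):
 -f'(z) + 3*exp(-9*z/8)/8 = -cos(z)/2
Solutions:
 f(z) = C1 + sin(z)/2 - exp(-9*z/8)/3


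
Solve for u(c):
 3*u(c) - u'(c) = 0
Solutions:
 u(c) = C1*exp(3*c)


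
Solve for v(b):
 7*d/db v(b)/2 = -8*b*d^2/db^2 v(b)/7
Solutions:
 v(b) = C1 + C2/b^(33/16)


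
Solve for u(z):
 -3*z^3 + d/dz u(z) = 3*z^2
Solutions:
 u(z) = C1 + 3*z^4/4 + z^3


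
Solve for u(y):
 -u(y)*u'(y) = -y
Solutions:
 u(y) = -sqrt(C1 + y^2)
 u(y) = sqrt(C1 + y^2)


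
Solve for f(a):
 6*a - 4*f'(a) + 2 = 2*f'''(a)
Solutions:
 f(a) = C1 + C2*sin(sqrt(2)*a) + C3*cos(sqrt(2)*a) + 3*a^2/4 + a/2


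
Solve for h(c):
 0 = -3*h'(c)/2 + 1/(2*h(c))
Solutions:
 h(c) = -sqrt(C1 + 6*c)/3
 h(c) = sqrt(C1 + 6*c)/3


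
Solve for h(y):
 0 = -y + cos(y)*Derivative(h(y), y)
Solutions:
 h(y) = C1 + Integral(y/cos(y), y)


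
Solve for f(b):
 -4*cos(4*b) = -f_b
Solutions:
 f(b) = C1 + sin(4*b)


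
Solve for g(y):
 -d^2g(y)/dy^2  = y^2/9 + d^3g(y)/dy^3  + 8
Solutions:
 g(y) = C1 + C2*y + C3*exp(-y) - y^4/108 + y^3/27 - 37*y^2/9


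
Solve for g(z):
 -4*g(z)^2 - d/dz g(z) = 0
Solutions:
 g(z) = 1/(C1 + 4*z)


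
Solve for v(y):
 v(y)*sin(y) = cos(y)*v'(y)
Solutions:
 v(y) = C1/cos(y)


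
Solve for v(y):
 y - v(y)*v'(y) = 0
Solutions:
 v(y) = -sqrt(C1 + y^2)
 v(y) = sqrt(C1 + y^2)


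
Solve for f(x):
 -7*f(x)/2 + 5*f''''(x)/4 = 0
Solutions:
 f(x) = C1*exp(-14^(1/4)*5^(3/4)*x/5) + C2*exp(14^(1/4)*5^(3/4)*x/5) + C3*sin(14^(1/4)*5^(3/4)*x/5) + C4*cos(14^(1/4)*5^(3/4)*x/5)


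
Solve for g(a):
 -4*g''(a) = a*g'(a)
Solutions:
 g(a) = C1 + C2*erf(sqrt(2)*a/4)


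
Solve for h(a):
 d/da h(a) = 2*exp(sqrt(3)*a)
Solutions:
 h(a) = C1 + 2*sqrt(3)*exp(sqrt(3)*a)/3


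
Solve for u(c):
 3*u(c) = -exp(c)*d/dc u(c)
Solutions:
 u(c) = C1*exp(3*exp(-c))


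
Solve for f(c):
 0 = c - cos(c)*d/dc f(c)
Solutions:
 f(c) = C1 + Integral(c/cos(c), c)


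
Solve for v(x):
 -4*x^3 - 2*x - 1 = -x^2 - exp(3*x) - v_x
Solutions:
 v(x) = C1 + x^4 - x^3/3 + x^2 + x - exp(3*x)/3


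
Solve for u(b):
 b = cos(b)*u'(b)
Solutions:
 u(b) = C1 + Integral(b/cos(b), b)


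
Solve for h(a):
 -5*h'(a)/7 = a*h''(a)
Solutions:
 h(a) = C1 + C2*a^(2/7)


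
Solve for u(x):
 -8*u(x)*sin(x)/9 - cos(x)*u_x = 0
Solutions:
 u(x) = C1*cos(x)^(8/9)


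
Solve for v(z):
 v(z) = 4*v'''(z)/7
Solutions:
 v(z) = C3*exp(14^(1/3)*z/2) + (C1*sin(14^(1/3)*sqrt(3)*z/4) + C2*cos(14^(1/3)*sqrt(3)*z/4))*exp(-14^(1/3)*z/4)


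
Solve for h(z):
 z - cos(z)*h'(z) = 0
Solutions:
 h(z) = C1 + Integral(z/cos(z), z)


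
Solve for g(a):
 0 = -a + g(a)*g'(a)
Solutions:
 g(a) = -sqrt(C1 + a^2)
 g(a) = sqrt(C1 + a^2)


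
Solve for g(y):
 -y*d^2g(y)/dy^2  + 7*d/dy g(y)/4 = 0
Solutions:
 g(y) = C1 + C2*y^(11/4)


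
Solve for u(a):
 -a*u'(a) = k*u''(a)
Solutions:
 u(a) = C1 + C2*sqrt(k)*erf(sqrt(2)*a*sqrt(1/k)/2)


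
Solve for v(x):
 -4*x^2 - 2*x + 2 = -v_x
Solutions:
 v(x) = C1 + 4*x^3/3 + x^2 - 2*x


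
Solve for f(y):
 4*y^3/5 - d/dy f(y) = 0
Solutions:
 f(y) = C1 + y^4/5


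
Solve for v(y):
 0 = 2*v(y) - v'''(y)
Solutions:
 v(y) = C3*exp(2^(1/3)*y) + (C1*sin(2^(1/3)*sqrt(3)*y/2) + C2*cos(2^(1/3)*sqrt(3)*y/2))*exp(-2^(1/3)*y/2)


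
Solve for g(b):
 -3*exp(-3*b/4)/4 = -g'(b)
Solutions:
 g(b) = C1 - 1/exp(b)^(3/4)


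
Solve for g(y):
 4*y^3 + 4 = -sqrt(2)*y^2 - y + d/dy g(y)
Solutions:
 g(y) = C1 + y^4 + sqrt(2)*y^3/3 + y^2/2 + 4*y


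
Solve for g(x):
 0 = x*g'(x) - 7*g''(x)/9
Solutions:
 g(x) = C1 + C2*erfi(3*sqrt(14)*x/14)


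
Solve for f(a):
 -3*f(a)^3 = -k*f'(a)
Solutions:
 f(a) = -sqrt(2)*sqrt(-k/(C1*k + 3*a))/2
 f(a) = sqrt(2)*sqrt(-k/(C1*k + 3*a))/2


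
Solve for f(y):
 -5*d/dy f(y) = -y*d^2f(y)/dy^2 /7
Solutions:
 f(y) = C1 + C2*y^36


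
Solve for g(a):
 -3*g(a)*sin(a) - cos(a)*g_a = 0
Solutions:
 g(a) = C1*cos(a)^3


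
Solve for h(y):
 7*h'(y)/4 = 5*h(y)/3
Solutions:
 h(y) = C1*exp(20*y/21)


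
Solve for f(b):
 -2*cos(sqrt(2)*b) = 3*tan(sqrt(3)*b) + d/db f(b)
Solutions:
 f(b) = C1 + sqrt(3)*log(cos(sqrt(3)*b)) - sqrt(2)*sin(sqrt(2)*b)


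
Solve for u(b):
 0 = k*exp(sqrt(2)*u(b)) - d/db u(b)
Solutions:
 u(b) = sqrt(2)*(2*log(-1/(C1 + b*k)) - log(2))/4


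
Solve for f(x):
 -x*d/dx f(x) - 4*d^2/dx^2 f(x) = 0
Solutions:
 f(x) = C1 + C2*erf(sqrt(2)*x/4)


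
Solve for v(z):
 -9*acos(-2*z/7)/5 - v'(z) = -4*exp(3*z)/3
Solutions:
 v(z) = C1 - 9*z*acos(-2*z/7)/5 - 9*sqrt(49 - 4*z^2)/10 + 4*exp(3*z)/9


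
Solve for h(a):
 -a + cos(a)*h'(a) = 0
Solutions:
 h(a) = C1 + Integral(a/cos(a), a)


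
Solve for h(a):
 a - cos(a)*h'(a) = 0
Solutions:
 h(a) = C1 + Integral(a/cos(a), a)


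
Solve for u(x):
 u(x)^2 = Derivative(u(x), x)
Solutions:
 u(x) = -1/(C1 + x)


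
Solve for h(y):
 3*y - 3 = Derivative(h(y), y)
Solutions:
 h(y) = C1 + 3*y^2/2 - 3*y


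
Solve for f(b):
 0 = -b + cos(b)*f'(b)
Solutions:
 f(b) = C1 + Integral(b/cos(b), b)


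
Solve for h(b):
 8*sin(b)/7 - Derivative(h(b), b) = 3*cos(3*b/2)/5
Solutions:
 h(b) = C1 - 2*sin(3*b/2)/5 - 8*cos(b)/7


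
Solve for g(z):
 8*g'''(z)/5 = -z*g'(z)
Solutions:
 g(z) = C1 + Integral(C2*airyai(-5^(1/3)*z/2) + C3*airybi(-5^(1/3)*z/2), z)


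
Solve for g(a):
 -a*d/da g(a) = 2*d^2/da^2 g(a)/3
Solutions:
 g(a) = C1 + C2*erf(sqrt(3)*a/2)


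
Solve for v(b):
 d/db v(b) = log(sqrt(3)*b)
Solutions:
 v(b) = C1 + b*log(b) - b + b*log(3)/2


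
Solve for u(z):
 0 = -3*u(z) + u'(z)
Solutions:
 u(z) = C1*exp(3*z)


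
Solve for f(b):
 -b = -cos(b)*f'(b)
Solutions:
 f(b) = C1 + Integral(b/cos(b), b)


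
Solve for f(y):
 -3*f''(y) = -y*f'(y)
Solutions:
 f(y) = C1 + C2*erfi(sqrt(6)*y/6)


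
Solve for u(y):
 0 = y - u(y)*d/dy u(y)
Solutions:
 u(y) = -sqrt(C1 + y^2)
 u(y) = sqrt(C1 + y^2)


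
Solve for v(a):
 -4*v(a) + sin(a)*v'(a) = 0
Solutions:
 v(a) = C1*(cos(a)^2 - 2*cos(a) + 1)/(cos(a)^2 + 2*cos(a) + 1)


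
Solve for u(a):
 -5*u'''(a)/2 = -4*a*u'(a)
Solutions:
 u(a) = C1 + Integral(C2*airyai(2*5^(2/3)*a/5) + C3*airybi(2*5^(2/3)*a/5), a)


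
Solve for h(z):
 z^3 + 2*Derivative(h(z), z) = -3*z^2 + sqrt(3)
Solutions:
 h(z) = C1 - z^4/8 - z^3/2 + sqrt(3)*z/2


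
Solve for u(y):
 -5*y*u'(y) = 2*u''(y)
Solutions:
 u(y) = C1 + C2*erf(sqrt(5)*y/2)


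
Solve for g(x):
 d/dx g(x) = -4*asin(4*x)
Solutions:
 g(x) = C1 - 4*x*asin(4*x) - sqrt(1 - 16*x^2)


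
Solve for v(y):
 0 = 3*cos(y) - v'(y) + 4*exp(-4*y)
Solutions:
 v(y) = C1 + 3*sin(y) - exp(-4*y)


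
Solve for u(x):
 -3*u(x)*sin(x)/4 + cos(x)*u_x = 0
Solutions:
 u(x) = C1/cos(x)^(3/4)


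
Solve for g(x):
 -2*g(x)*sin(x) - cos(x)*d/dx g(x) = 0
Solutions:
 g(x) = C1*cos(x)^2


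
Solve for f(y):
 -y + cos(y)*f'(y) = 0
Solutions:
 f(y) = C1 + Integral(y/cos(y), y)


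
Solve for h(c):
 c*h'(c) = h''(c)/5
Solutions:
 h(c) = C1 + C2*erfi(sqrt(10)*c/2)


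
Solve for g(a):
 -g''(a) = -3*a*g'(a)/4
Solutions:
 g(a) = C1 + C2*erfi(sqrt(6)*a/4)


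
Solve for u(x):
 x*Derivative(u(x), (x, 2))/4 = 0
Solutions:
 u(x) = C1 + C2*x


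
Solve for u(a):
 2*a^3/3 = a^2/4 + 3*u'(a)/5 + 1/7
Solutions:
 u(a) = C1 + 5*a^4/18 - 5*a^3/36 - 5*a/21


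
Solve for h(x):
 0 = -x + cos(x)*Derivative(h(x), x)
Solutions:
 h(x) = C1 + Integral(x/cos(x), x)


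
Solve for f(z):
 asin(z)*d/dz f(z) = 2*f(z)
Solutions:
 f(z) = C1*exp(2*Integral(1/asin(z), z))


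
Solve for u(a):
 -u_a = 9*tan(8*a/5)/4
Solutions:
 u(a) = C1 + 45*log(cos(8*a/5))/32


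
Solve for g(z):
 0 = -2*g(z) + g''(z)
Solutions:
 g(z) = C1*exp(-sqrt(2)*z) + C2*exp(sqrt(2)*z)


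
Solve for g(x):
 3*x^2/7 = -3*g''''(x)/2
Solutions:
 g(x) = C1 + C2*x + C3*x^2 + C4*x^3 - x^6/1260


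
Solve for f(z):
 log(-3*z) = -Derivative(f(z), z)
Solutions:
 f(z) = C1 - z*log(-z) + z*(1 - log(3))


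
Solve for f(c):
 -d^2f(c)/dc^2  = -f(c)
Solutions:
 f(c) = C1*exp(-c) + C2*exp(c)


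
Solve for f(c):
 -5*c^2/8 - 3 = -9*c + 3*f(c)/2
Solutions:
 f(c) = -5*c^2/12 + 6*c - 2


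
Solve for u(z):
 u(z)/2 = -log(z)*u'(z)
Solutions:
 u(z) = C1*exp(-li(z)/2)


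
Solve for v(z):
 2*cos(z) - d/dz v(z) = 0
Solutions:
 v(z) = C1 + 2*sin(z)


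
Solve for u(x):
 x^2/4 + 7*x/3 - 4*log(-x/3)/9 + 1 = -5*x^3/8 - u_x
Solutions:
 u(x) = C1 - 5*x^4/32 - x^3/12 - 7*x^2/6 + 4*x*log(-x)/9 + x*(-13 - 4*log(3))/9


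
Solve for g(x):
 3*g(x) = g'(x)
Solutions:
 g(x) = C1*exp(3*x)


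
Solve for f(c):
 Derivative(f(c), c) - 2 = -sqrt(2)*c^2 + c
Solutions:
 f(c) = C1 - sqrt(2)*c^3/3 + c^2/2 + 2*c


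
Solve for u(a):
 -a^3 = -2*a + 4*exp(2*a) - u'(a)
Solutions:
 u(a) = C1 + a^4/4 - a^2 + 2*exp(2*a)


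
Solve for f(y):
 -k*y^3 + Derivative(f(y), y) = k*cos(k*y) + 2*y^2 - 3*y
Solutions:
 f(y) = C1 + k*y^4/4 + 2*y^3/3 - 3*y^2/2 + sin(k*y)


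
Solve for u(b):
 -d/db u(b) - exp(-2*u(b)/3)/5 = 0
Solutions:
 u(b) = 3*log(-sqrt(C1 - b)) - 3*log(15) + 3*log(30)/2
 u(b) = 3*log(C1 - b)/2 - 3*log(15) + 3*log(30)/2


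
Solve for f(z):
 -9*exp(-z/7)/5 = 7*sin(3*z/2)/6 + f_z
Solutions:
 f(z) = C1 + 7*cos(3*z/2)/9 + 63*exp(-z/7)/5


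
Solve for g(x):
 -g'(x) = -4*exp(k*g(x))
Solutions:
 g(x) = Piecewise((log(-1/(C1*k + 4*k*x))/k, Ne(k, 0)), (nan, True))
 g(x) = Piecewise((C1 + 4*x, Eq(k, 0)), (nan, True))


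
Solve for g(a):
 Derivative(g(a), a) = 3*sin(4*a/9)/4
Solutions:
 g(a) = C1 - 27*cos(4*a/9)/16


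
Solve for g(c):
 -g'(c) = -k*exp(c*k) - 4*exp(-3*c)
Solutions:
 g(c) = C1 + exp(c*k) - 4*exp(-3*c)/3


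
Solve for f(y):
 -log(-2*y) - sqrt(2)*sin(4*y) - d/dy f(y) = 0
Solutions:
 f(y) = C1 - y*log(-y) - y*log(2) + y + sqrt(2)*cos(4*y)/4


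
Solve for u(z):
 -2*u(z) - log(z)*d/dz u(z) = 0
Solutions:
 u(z) = C1*exp(-2*li(z))


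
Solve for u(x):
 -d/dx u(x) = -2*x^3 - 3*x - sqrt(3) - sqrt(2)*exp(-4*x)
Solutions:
 u(x) = C1 + x^4/2 + 3*x^2/2 + sqrt(3)*x - sqrt(2)*exp(-4*x)/4


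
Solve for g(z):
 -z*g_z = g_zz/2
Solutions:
 g(z) = C1 + C2*erf(z)


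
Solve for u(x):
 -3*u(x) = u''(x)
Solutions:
 u(x) = C1*sin(sqrt(3)*x) + C2*cos(sqrt(3)*x)


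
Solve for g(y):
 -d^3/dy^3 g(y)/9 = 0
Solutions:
 g(y) = C1 + C2*y + C3*y^2


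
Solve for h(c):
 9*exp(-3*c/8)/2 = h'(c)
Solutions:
 h(c) = C1 - 12*exp(-3*c/8)


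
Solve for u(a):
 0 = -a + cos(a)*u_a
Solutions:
 u(a) = C1 + Integral(a/cos(a), a)


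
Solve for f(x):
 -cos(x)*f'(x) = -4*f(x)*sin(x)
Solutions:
 f(x) = C1/cos(x)^4


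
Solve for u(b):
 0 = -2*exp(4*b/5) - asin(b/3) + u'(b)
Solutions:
 u(b) = C1 + b*asin(b/3) + sqrt(9 - b^2) + 5*exp(4*b/5)/2


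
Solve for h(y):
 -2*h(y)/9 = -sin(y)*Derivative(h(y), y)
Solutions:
 h(y) = C1*(cos(y) - 1)^(1/9)/(cos(y) + 1)^(1/9)
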